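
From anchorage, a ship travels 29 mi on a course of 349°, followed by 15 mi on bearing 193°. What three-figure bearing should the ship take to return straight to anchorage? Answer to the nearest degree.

147°

Leg 1 (349°, 29 mi): east 29 sin 349° = -5.53, north 29 cos 349° = 28.47
Leg 2 (193°, 15 mi): east 15 sin 193° = -3.37, north 15 cos 193° = -14.62
Net displacement: -8.91 east, 13.85 north. Direction back to start is (8.91, -13.85): bearing = atan2(8.91, -13.85) mod 360° = 147.26° ≈ 147°.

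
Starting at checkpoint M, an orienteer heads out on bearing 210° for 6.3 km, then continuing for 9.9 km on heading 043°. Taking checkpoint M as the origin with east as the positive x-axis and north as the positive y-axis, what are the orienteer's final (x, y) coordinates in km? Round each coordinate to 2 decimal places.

(3.60, 1.78)

Leg 1 (210°, 6.3 km): east 6.3 sin 210° = -3.15, north 6.3 cos 210° = -5.46
Leg 2 (043°, 9.9 km): east 9.9 sin 43° = 6.75, north 9.9 cos 43° = 7.24
Summing: 3.60 km east, 1.78 km north → (3.60, 1.78).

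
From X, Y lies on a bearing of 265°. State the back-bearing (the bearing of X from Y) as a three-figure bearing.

085°

Back-bearing = 265° − 180° = 085°.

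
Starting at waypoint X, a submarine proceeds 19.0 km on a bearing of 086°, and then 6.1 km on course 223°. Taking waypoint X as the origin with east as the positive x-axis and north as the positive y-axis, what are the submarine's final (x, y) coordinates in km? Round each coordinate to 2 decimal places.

(14.79, -3.14)

Leg 1 (086°, 19.0 km): east 19.0 sin 86° = 18.95, north 19.0 cos 86° = 1.33
Leg 2 (223°, 6.1 km): east 6.1 sin 223° = -4.16, north 6.1 cos 223° = -4.46
Summing: 14.79 km east, -3.14 km north → (14.79, -3.14).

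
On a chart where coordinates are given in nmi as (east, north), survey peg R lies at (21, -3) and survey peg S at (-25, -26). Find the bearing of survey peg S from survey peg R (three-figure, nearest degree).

Δeast = -25 − 21 = -46.00; Δnorth = -26 − -3 = -23.00.
Bearing = atan2(Δeast, Δnorth) mod 360° = 243.43° ≈ 243°.

243°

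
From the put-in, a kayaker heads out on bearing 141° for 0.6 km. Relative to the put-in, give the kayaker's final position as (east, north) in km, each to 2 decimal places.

(0.38, -0.47)

Leg 1 (141°, 0.6 km): east 0.6 sin 141° = 0.38, north 0.6 cos 141° = -0.47
Summing: 0.38 km east, -0.47 km north → (0.38, -0.47).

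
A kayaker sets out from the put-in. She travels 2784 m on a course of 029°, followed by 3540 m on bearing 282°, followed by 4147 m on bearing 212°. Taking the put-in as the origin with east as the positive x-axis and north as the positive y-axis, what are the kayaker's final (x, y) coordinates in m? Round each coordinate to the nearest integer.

Leg 1 (029°, 2784 m): east 2784 sin 29° = 1349.71, north 2784 cos 29° = 2434.94
Leg 2 (282°, 3540 m): east 3540 sin 282° = -3462.64, north 3540 cos 282° = 736.01
Leg 3 (212°, 4147 m): east 4147 sin 212° = -2197.58, north 4147 cos 212° = -3516.86
Summing: -4310.51 m east, -345.91 m north → (-4311, -346).

(-4311, -346)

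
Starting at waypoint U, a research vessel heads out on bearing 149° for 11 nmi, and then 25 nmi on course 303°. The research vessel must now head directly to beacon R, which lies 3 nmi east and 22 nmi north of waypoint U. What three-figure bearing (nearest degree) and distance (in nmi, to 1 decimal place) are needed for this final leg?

046°, 25.5 nmi

Leg 1 (149°, 11 nmi): east 11 sin 149° = 5.67, north 11 cos 149° = -9.43
Leg 2 (303°, 25 nmi): east 25 sin 303° = -20.97, north 25 cos 303° = 13.62
Current position: (-15.30, 4.19). Target: (3, 22). Remaining: Δeast = 18.30, Δnorth = 17.81.
Bearing = atan2(18.30, 17.81) mod 360° = 45.77°; distance = √((18.30)² + (17.81)²) = 25.539 nmi.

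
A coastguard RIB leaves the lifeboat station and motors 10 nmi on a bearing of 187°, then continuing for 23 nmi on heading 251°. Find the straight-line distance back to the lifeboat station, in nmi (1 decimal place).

Leg 1 (187°, 10 nmi): east 10 sin 187° = -1.22, north 10 cos 187° = -9.93
Leg 2 (251°, 23 nmi): east 23 sin 251° = -21.75, north 23 cos 251° = -7.49
Net: -22.97 east, -17.41 north. Distance = √((-22.97)² + (-17.41)²) = 28.821 nmi.

28.8 nmi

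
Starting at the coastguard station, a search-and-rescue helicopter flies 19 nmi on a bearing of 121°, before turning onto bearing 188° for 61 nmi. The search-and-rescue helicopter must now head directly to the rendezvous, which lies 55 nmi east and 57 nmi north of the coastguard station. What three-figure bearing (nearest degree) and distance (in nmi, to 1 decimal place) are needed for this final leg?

Leg 1 (121°, 19 nmi): east 19 sin 121° = 16.29, north 19 cos 121° = -9.79
Leg 2 (188°, 61 nmi): east 61 sin 188° = -8.49, north 61 cos 188° = -60.41
Current position: (7.80, -70.19). Target: (55, 57). Remaining: Δeast = 47.20, Δnorth = 127.19.
Bearing = atan2(47.20, 127.19) mod 360° = 20.36°; distance = √((47.20)² + (127.19)²) = 135.669 nmi.

020°, 135.7 nmi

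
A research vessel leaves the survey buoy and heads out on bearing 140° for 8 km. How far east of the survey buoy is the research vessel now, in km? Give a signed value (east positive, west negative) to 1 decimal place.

Leg 1 (140°, 8 km): east 8 sin 140° = 5.14, north 8 cos 140° = -6.13
Net east component: 5.14 km.

5.1 km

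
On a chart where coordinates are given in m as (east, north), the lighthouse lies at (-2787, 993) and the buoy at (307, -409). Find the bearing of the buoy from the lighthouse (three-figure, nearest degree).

114°

Δeast = 307 − -2787 = 3094.00; Δnorth = -409 − 993 = -1402.00.
Bearing = atan2(Δeast, Δnorth) mod 360° = 114.38° ≈ 114°.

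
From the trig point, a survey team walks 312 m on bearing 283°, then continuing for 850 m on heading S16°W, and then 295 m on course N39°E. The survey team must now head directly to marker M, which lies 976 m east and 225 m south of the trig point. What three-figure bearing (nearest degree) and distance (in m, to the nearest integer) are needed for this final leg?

078°, 1360 m

Leg 1 (283°, 312 m): east 312 sin 283° = -304.00, north 312 cos 283° = 70.18
Leg 2 (S16°W, 850 m): east 850 sin 196° = -234.29, north 850 cos 196° = -817.07
Leg 3 (N39°E, 295 m): east 295 sin 39° = 185.65, north 295 cos 39° = 229.26
Current position: (-352.65, -517.63). Target: (976, -225). Remaining: Δeast = 1328.65, Δnorth = 292.63.
Bearing = atan2(1328.65, 292.63) mod 360° = 77.58°; distance = √((1328.65)² + (292.63)²) = 1360.489 m.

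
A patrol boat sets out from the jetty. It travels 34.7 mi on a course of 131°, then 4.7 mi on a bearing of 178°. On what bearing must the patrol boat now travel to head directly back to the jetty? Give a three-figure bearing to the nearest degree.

316°

Leg 1 (131°, 34.7 mi): east 34.7 sin 131° = 26.19, north 34.7 cos 131° = -22.77
Leg 2 (178°, 4.7 mi): east 4.7 sin 178° = 0.16, north 4.7 cos 178° = -4.70
Net displacement: 26.35 east, -27.46 north. Direction back to start is (-26.35, 27.46): bearing = atan2(-26.35, 27.46) mod 360° = 316.18° ≈ 316°.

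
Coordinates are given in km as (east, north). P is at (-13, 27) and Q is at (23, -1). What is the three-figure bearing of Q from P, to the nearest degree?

Δeast = 23 − -13 = 36.00; Δnorth = -1 − 27 = -28.00.
Bearing = atan2(Δeast, Δnorth) mod 360° = 127.87° ≈ 128°.

128°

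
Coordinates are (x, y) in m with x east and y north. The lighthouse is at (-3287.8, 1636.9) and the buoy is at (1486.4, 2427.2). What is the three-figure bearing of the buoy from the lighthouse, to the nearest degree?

Δeast = 1486.4 − -3287.8 = 4774.20; Δnorth = 2427.2 − 1636.9 = 790.30.
Bearing = atan2(Δeast, Δnorth) mod 360° = 80.60° ≈ 081°.

081°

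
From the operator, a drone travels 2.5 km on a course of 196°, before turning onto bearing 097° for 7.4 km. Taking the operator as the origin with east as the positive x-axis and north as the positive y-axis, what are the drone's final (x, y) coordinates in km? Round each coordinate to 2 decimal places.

(6.66, -3.30)

Leg 1 (196°, 2.5 km): east 2.5 sin 196° = -0.69, north 2.5 cos 196° = -2.40
Leg 2 (097°, 7.4 km): east 7.4 sin 97° = 7.34, north 7.4 cos 97° = -0.90
Summing: 6.66 km east, -3.30 km north → (6.66, -3.30).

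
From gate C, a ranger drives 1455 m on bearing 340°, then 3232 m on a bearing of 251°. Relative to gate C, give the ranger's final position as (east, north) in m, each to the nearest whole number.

Leg 1 (340°, 1455 m): east 1455 sin 340° = -497.64, north 1455 cos 340° = 1367.25
Leg 2 (251°, 3232 m): east 3232 sin 251° = -3055.92, north 3232 cos 251° = -1052.24
Summing: -3553.56 m east, 315.02 m north → (-3554, 315).

(-3554, 315)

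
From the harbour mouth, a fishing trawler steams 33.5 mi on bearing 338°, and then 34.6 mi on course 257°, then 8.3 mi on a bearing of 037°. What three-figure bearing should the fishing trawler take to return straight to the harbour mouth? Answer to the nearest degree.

126°

Leg 1 (338°, 33.5 mi): east 33.5 sin 338° = -12.55, north 33.5 cos 338° = 31.06
Leg 2 (257°, 34.6 mi): east 34.6 sin 257° = -33.71, north 34.6 cos 257° = -7.78
Leg 3 (037°, 8.3 mi): east 8.3 sin 37° = 5.00, north 8.3 cos 37° = 6.63
Net displacement: -41.27 east, 29.91 north. Direction back to start is (41.27, -29.91): bearing = atan2(41.27, -29.91) mod 360° = 125.93° ≈ 126°.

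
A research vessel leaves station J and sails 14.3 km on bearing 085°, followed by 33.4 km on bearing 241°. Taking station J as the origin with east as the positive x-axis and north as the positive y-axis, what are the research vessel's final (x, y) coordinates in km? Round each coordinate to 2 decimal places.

Leg 1 (085°, 14.3 km): east 14.3 sin 85° = 14.25, north 14.3 cos 85° = 1.25
Leg 2 (241°, 33.4 km): east 33.4 sin 241° = -29.21, north 33.4 cos 241° = -16.19
Summing: -14.97 km east, -14.95 km north → (-14.97, -14.95).

(-14.97, -14.95)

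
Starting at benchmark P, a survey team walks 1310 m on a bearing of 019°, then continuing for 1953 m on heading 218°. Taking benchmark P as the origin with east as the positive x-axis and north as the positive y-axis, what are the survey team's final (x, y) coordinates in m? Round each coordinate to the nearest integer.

(-776, -300)

Leg 1 (019°, 1310 m): east 1310 sin 19° = 426.49, north 1310 cos 19° = 1238.63
Leg 2 (218°, 1953 m): east 1953 sin 218° = -1202.39, north 1953 cos 218° = -1538.99
Summing: -775.89 m east, -300.36 m north → (-776, -300).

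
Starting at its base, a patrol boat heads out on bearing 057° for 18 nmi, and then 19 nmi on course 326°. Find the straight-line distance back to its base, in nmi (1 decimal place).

Leg 1 (057°, 18 nmi): east 18 sin 57° = 15.10, north 18 cos 57° = 9.80
Leg 2 (326°, 19 nmi): east 19 sin 326° = -10.62, north 19 cos 326° = 15.75
Net: 4.47 east, 25.56 north. Distance = √((4.47)² + (25.56)²) = 25.943 nmi.

25.9 nmi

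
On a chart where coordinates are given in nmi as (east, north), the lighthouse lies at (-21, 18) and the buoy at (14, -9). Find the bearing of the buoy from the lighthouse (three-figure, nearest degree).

128°

Δeast = 14 − -21 = 35.00; Δnorth = -9 − 18 = -27.00.
Bearing = atan2(Δeast, Δnorth) mod 360° = 127.65° ≈ 128°.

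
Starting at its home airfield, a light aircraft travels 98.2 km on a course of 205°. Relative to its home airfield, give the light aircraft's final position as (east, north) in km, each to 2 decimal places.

(-41.50, -89.00)

Leg 1 (205°, 98.2 km): east 98.2 sin 205° = -41.50, north 98.2 cos 205° = -89.00
Summing: -41.50 km east, -89.00 km north → (-41.50, -89.00).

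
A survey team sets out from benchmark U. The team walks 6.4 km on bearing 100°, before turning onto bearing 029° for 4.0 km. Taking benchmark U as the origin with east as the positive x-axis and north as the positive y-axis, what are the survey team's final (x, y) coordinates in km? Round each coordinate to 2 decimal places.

Leg 1 (100°, 6.4 km): east 6.4 sin 100° = 6.30, north 6.4 cos 100° = -1.11
Leg 2 (029°, 4.0 km): east 4.0 sin 29° = 1.94, north 4.0 cos 29° = 3.50
Summing: 8.24 km east, 2.39 km north → (8.24, 2.39).

(8.24, 2.39)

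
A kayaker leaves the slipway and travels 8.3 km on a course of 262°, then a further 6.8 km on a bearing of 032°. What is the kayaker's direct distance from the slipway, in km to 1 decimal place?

Leg 1 (262°, 8.3 km): east 8.3 sin 262° = -8.22, north 8.3 cos 262° = -1.16
Leg 2 (032°, 6.8 km): east 6.8 sin 32° = 3.60, north 6.8 cos 32° = 5.77
Net: -4.62 east, 4.61 north. Distance = √((-4.62)² + (4.61)²) = 6.525 km.

6.5 km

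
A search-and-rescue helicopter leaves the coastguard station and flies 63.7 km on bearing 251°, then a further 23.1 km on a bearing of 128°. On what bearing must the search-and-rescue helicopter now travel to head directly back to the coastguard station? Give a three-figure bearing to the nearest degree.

050°

Leg 1 (251°, 63.7 km): east 63.7 sin 251° = -60.23, north 63.7 cos 251° = -20.74
Leg 2 (128°, 23.1 km): east 23.1 sin 128° = 18.20, north 23.1 cos 128° = -14.22
Net displacement: -42.03 east, -34.96 north. Direction back to start is (42.03, 34.96): bearing = atan2(42.03, 34.96) mod 360° = 50.24° ≈ 050°.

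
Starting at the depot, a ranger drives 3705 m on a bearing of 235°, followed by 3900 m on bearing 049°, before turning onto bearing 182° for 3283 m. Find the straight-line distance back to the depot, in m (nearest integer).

2855 m

Leg 1 (235°, 3705 m): east 3705 sin 235° = -3034.96, north 3705 cos 235° = -2125.10
Leg 2 (049°, 3900 m): east 3900 sin 49° = 2943.37, north 3900 cos 49° = 2558.63
Leg 3 (182°, 3283 m): east 3283 sin 182° = -114.58, north 3283 cos 182° = -3281.00
Net: -206.17 east, -2847.47 north. Distance = √((-206.17)² + (-2847.47)²) = 2854.924 m.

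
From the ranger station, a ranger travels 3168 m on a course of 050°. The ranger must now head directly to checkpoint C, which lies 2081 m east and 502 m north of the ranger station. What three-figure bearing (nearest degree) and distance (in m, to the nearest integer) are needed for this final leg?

193°, 1573 m

Leg 1 (050°, 3168 m): east 3168 sin 50° = 2426.83, north 3168 cos 50° = 2036.35
Current position: (2426.83, 2036.35). Target: (2081, 502). Remaining: Δeast = -345.83, Δnorth = -1534.35.
Bearing = atan2(-345.83, -1534.35) mod 360° = 192.70°; distance = √((-345.83)² + (-1534.35)²) = 1572.842 m.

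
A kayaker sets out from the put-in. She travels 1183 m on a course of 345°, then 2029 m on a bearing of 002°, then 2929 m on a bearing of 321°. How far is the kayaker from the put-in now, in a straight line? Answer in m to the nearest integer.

5830 m

Leg 1 (345°, 1183 m): east 1183 sin 345° = -306.18, north 1183 cos 345° = 1142.69
Leg 2 (002°, 2029 m): east 2029 sin 2° = 70.81, north 2029 cos 2° = 2027.76
Leg 3 (321°, 2929 m): east 2929 sin 321° = -1843.28, north 2929 cos 321° = 2276.26
Net: -2078.65 east, 5446.71 north. Distance = √((-2078.65)² + (5446.71)²) = 5829.879 m.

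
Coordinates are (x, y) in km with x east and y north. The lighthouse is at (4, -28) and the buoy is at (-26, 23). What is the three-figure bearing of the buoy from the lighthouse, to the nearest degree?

Δeast = -26 − 4 = -30.00; Δnorth = 23 − -28 = 51.00.
Bearing = atan2(Δeast, Δnorth) mod 360° = 329.53° ≈ 330°.

330°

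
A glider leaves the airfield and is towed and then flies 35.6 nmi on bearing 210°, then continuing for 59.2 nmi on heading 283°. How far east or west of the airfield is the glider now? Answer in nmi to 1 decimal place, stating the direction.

Leg 1 (210°, 35.6 nmi): east 35.6 sin 210° = -17.80, north 35.6 cos 210° = -30.83
Leg 2 (283°, 59.2 nmi): east 59.2 sin 283° = -57.68, north 59.2 cos 283° = 13.32
Net east component: -75.48 nmi.

75.5 nmi west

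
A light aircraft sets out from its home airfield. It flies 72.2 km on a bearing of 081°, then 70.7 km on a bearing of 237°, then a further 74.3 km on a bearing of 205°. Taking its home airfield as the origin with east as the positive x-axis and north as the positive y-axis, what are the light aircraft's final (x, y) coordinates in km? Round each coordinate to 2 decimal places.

Leg 1 (081°, 72.2 km): east 72.2 sin 81° = 71.31, north 72.2 cos 81° = 11.29
Leg 2 (237°, 70.7 km): east 70.7 sin 237° = -59.29, north 70.7 cos 237° = -38.51
Leg 3 (205°, 74.3 km): east 74.3 sin 205° = -31.40, north 74.3 cos 205° = -67.34
Summing: -19.38 km east, -94.55 km north → (-19.38, -94.55).

(-19.38, -94.55)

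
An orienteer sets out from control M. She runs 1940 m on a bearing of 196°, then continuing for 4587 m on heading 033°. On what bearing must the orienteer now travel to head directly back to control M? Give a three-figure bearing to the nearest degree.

Leg 1 (196°, 1940 m): east 1940 sin 196° = -534.74, north 1940 cos 196° = -1864.85
Leg 2 (033°, 4587 m): east 4587 sin 33° = 2498.26, north 4587 cos 33° = 3846.98
Net displacement: 1963.52 east, 1982.13 north. Direction back to start is (-1963.52, -1982.13): bearing = atan2(-1963.52, -1982.13) mod 360° = 224.73° ≈ 225°.

225°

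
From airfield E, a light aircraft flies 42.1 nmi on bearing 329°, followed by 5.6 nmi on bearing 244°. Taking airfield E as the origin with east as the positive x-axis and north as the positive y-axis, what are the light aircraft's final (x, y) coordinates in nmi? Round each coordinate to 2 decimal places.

Leg 1 (329°, 42.1 nmi): east 42.1 sin 329° = -21.68, north 42.1 cos 329° = 36.09
Leg 2 (244°, 5.6 nmi): east 5.6 sin 244° = -5.03, north 5.6 cos 244° = -2.45
Summing: -26.72 nmi east, 33.63 nmi north → (-26.72, 33.63).

(-26.72, 33.63)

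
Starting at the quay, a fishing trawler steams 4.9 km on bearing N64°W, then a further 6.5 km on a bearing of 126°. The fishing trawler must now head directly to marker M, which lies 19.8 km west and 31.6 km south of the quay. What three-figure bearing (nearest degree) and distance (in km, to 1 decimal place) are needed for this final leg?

215°, 36.4 km

Leg 1 (N64°W, 4.9 km): east 4.9 sin 296° = -4.40, north 4.9 cos 296° = 2.15
Leg 2 (126°, 6.5 km): east 6.5 sin 126° = 5.26, north 6.5 cos 126° = -3.82
Current position: (0.85, -1.67). Target: (-19.8, -31.6). Remaining: Δeast = -20.65, Δnorth = -29.93.
Bearing = atan2(-20.65, -29.93) mod 360° = 214.61°; distance = √((-20.65)² + (-29.93)²) = 36.363 km.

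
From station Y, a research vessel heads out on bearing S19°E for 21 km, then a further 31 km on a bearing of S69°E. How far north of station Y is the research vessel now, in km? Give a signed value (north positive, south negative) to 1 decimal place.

-31.0 km

Leg 1 (S19°E, 21 km): east 21 sin 161° = 6.84, north 21 cos 161° = -19.86
Leg 2 (S69°E, 31 km): east 31 sin 111° = 28.94, north 31 cos 111° = -11.11
Net north component: -30.97 km.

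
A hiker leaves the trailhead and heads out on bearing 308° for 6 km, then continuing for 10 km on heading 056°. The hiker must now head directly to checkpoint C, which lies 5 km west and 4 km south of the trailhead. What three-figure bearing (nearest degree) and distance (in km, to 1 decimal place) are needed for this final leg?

213°, 15.8 km

Leg 1 (308°, 6 km): east 6 sin 308° = -4.73, north 6 cos 308° = 3.69
Leg 2 (056°, 10 km): east 10 sin 56° = 8.29, north 10 cos 56° = 5.59
Current position: (3.56, 9.29). Target: (-5, -4). Remaining: Δeast = -8.56, Δnorth = -13.29.
Bearing = atan2(-8.56, -13.29) mod 360° = 212.80°; distance = √((-8.56)² + (-13.29)²) = 15.806 km.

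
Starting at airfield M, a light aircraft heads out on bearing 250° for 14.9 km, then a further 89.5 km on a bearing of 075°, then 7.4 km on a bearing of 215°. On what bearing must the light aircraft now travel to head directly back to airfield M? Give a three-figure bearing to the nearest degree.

Leg 1 (250°, 14.9 km): east 14.9 sin 250° = -14.00, north 14.9 cos 250° = -5.10
Leg 2 (075°, 89.5 km): east 89.5 sin 75° = 86.45, north 89.5 cos 75° = 23.16
Leg 3 (215°, 7.4 km): east 7.4 sin 215° = -4.24, north 7.4 cos 215° = -6.06
Net displacement: 68.20 east, 12.01 north. Direction back to start is (-68.20, -12.01): bearing = atan2(-68.20, -12.01) mod 360° = 260.02° ≈ 260°.

260°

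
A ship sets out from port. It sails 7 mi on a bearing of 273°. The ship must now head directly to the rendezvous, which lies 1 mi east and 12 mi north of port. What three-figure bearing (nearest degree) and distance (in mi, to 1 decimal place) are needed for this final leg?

Leg 1 (273°, 7 mi): east 7 sin 273° = -6.99, north 7 cos 273° = 0.37
Current position: (-6.99, 0.37). Target: (1, 12). Remaining: Δeast = 7.99, Δnorth = 11.63.
Bearing = atan2(7.99, 11.63) mod 360° = 34.48°; distance = √((7.99)² + (11.63)²) = 14.113 mi.

034°, 14.1 mi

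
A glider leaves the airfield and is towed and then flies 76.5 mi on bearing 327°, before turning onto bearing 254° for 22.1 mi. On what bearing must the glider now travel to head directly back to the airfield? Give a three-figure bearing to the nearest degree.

Leg 1 (327°, 76.5 mi): east 76.5 sin 327° = -41.66, north 76.5 cos 327° = 64.16
Leg 2 (254°, 22.1 mi): east 22.1 sin 254° = -21.24, north 22.1 cos 254° = -6.09
Net displacement: -62.91 east, 58.07 north. Direction back to start is (62.91, -58.07): bearing = atan2(62.91, -58.07) mod 360° = 132.71° ≈ 133°.

133°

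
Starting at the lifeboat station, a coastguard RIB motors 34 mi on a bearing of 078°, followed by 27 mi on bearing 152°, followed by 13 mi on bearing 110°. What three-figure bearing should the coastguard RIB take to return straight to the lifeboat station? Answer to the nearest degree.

Leg 1 (078°, 34 mi): east 34 sin 78° = 33.26, north 34 cos 78° = 7.07
Leg 2 (152°, 27 mi): east 27 sin 152° = 12.68, north 27 cos 152° = -23.84
Leg 3 (110°, 13 mi): east 13 sin 110° = 12.22, north 13 cos 110° = -4.45
Net displacement: 58.15 east, -21.22 north. Direction back to start is (-58.15, 21.22): bearing = atan2(-58.15, 21.22) mod 360° = 290.05° ≈ 290°.

290°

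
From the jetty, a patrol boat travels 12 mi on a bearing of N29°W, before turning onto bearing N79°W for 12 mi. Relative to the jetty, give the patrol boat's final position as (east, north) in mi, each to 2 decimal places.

(-17.60, 12.79)

Leg 1 (N29°W, 12 mi): east 12 sin 331° = -5.82, north 12 cos 331° = 10.50
Leg 2 (N79°W, 12 mi): east 12 sin 281° = -11.78, north 12 cos 281° = 2.29
Summing: -17.60 mi east, 12.79 mi north → (-17.60, 12.79).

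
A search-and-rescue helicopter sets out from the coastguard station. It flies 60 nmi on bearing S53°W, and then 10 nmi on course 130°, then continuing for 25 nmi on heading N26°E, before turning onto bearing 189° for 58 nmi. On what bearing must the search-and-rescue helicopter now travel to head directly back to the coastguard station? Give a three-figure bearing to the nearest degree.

Leg 1 (S53°W, 60 nmi): east 60 sin 233° = -47.92, north 60 cos 233° = -36.11
Leg 2 (130°, 10 nmi): east 10 sin 130° = 7.66, north 10 cos 130° = -6.43
Leg 3 (N26°E, 25 nmi): east 25 sin 26° = 10.96, north 25 cos 26° = 22.47
Leg 4 (189°, 58 nmi): east 58 sin 189° = -9.07, north 58 cos 189° = -57.29
Net displacement: -38.37 east, -77.35 north. Direction back to start is (38.37, 77.35): bearing = atan2(38.37, 77.35) mod 360° = 26.38° ≈ 026°.

026°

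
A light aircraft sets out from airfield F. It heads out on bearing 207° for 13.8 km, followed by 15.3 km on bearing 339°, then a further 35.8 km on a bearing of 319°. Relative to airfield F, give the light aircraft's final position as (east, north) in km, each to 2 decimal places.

Leg 1 (207°, 13.8 km): east 13.8 sin 207° = -6.27, north 13.8 cos 207° = -12.30
Leg 2 (339°, 15.3 km): east 15.3 sin 339° = -5.48, north 15.3 cos 339° = 14.28
Leg 3 (319°, 35.8 km): east 35.8 sin 319° = -23.49, north 35.8 cos 319° = 27.02
Summing: -35.24 km east, 29.01 km north → (-35.24, 29.01).

(-35.24, 29.01)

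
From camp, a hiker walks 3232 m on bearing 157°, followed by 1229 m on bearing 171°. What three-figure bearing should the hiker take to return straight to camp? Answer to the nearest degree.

341°

Leg 1 (157°, 3232 m): east 3232 sin 157° = 1262.84, north 3232 cos 157° = -2975.07
Leg 2 (171°, 1229 m): east 1229 sin 171° = 192.26, north 1229 cos 171° = -1213.87
Net displacement: 1455.10 east, -4188.94 north. Direction back to start is (-1455.10, 4188.94): bearing = atan2(-1455.10, 4188.94) mod 360° = 340.84° ≈ 341°.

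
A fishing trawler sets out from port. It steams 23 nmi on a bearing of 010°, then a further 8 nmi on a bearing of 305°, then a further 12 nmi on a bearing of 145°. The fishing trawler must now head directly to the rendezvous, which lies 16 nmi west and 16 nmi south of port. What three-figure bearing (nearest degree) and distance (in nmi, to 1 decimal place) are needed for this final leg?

211°, 39.1 nmi

Leg 1 (010°, 23 nmi): east 23 sin 10° = 3.99, north 23 cos 10° = 22.65
Leg 2 (305°, 8 nmi): east 8 sin 305° = -6.55, north 8 cos 305° = 4.59
Leg 3 (145°, 12 nmi): east 12 sin 145° = 6.88, north 12 cos 145° = -9.83
Current position: (4.32, 17.41). Target: (-16, -16). Remaining: Δeast = -20.32, Δnorth = -33.41.
Bearing = atan2(-20.32, -33.41) mod 360° = 211.31°; distance = √((-20.32)² + (-33.41)²) = 39.105 nmi.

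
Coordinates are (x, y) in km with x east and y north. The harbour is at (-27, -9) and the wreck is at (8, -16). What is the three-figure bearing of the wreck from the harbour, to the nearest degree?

Δeast = 8 − -27 = 35.00; Δnorth = -16 − -9 = -7.00.
Bearing = atan2(Δeast, Δnorth) mod 360° = 101.31° ≈ 101°.

101°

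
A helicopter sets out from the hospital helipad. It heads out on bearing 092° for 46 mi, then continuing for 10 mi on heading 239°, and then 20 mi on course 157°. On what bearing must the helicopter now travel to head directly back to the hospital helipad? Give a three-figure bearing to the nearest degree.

299°

Leg 1 (092°, 46 mi): east 46 sin 92° = 45.97, north 46 cos 92° = -1.61
Leg 2 (239°, 10 mi): east 10 sin 239° = -8.57, north 10 cos 239° = -5.15
Leg 3 (157°, 20 mi): east 20 sin 157° = 7.81, north 20 cos 157° = -18.41
Net displacement: 45.21 east, -25.17 north. Direction back to start is (-45.21, 25.17): bearing = atan2(-45.21, 25.17) mod 360° = 299.10° ≈ 299°.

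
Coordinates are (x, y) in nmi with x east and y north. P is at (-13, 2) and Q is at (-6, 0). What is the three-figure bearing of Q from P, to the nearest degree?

Δeast = -6 − -13 = 7.00; Δnorth = 0 − 2 = -2.00.
Bearing = atan2(Δeast, Δnorth) mod 360° = 105.95° ≈ 106°.

106°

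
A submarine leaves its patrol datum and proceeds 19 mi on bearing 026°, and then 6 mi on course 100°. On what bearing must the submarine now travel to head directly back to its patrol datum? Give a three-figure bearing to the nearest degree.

222°

Leg 1 (026°, 19 mi): east 19 sin 26° = 8.33, north 19 cos 26° = 17.08
Leg 2 (100°, 6 mi): east 6 sin 100° = 5.91, north 6 cos 100° = -1.04
Net displacement: 14.24 east, 16.04 north. Direction back to start is (-14.24, -16.04): bearing = atan2(-14.24, -16.04) mod 360° = 221.60° ≈ 222°.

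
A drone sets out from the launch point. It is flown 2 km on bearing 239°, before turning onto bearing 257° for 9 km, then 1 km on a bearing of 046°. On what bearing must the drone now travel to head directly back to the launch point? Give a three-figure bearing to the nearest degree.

076°

Leg 1 (239°, 2 km): east 2 sin 239° = -1.71, north 2 cos 239° = -1.03
Leg 2 (257°, 9 km): east 9 sin 257° = -8.77, north 9 cos 257° = -2.02
Leg 3 (046°, 1 km): east 1 sin 46° = 0.72, north 1 cos 46° = 0.69
Net displacement: -9.76 east, -2.36 north. Direction back to start is (9.76, 2.36): bearing = atan2(9.76, 2.36) mod 360° = 76.41° ≈ 076°.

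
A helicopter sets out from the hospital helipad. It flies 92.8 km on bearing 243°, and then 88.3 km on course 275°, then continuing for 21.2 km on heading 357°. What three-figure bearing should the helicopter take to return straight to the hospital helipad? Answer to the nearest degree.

086°

Leg 1 (243°, 92.8 km): east 92.8 sin 243° = -82.69, north 92.8 cos 243° = -42.13
Leg 2 (275°, 88.3 km): east 88.3 sin 275° = -87.96, north 88.3 cos 275° = 7.70
Leg 3 (357°, 21.2 km): east 21.2 sin 357° = -1.11, north 21.2 cos 357° = 21.17
Net displacement: -171.76 east, -13.26 north. Direction back to start is (171.76, 13.26): bearing = atan2(171.76, 13.26) mod 360° = 85.58° ≈ 086°.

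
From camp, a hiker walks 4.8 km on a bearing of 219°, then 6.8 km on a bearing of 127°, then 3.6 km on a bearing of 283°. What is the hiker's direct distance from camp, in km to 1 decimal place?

Leg 1 (219°, 4.8 km): east 4.8 sin 219° = -3.02, north 4.8 cos 219° = -3.73
Leg 2 (127°, 6.8 km): east 6.8 sin 127° = 5.43, north 6.8 cos 127° = -4.09
Leg 3 (283°, 3.6 km): east 3.6 sin 283° = -3.51, north 3.6 cos 283° = 0.81
Net: -1.10 east, -7.01 north. Distance = √((-1.10)² + (-7.01)²) = 7.098 km.

7.1 km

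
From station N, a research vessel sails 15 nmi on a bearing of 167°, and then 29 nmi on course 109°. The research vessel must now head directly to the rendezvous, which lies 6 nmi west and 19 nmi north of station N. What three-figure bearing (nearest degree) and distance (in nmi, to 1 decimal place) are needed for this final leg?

Leg 1 (167°, 15 nmi): east 15 sin 167° = 3.37, north 15 cos 167° = -14.62
Leg 2 (109°, 29 nmi): east 29 sin 109° = 27.42, north 29 cos 109° = -9.44
Current position: (30.79, -24.06). Target: (-6, 19). Remaining: Δeast = -36.79, Δnorth = 43.06.
Bearing = atan2(-36.79, 43.06) mod 360° = 319.48°; distance = √((-36.79)² + (43.06)²) = 56.637 nmi.

319°, 56.6 nmi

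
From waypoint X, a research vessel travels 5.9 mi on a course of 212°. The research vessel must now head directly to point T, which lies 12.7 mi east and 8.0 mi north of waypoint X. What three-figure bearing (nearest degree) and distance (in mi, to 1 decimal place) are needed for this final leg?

051°, 20.5 mi

Leg 1 (212°, 5.9 mi): east 5.9 sin 212° = -3.13, north 5.9 cos 212° = -5.00
Current position: (-3.13, -5.00). Target: (12.7, 8.0). Remaining: Δeast = 15.83, Δnorth = 13.00.
Bearing = atan2(15.83, 13.00) mod 360° = 50.59°; distance = √((15.83)² + (13.00)²) = 20.483 mi.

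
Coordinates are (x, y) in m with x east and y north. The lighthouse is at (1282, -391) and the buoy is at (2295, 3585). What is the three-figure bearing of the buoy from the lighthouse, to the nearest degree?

014°

Δeast = 2295 − 1282 = 1013.00; Δnorth = 3585 − -391 = 3976.00.
Bearing = atan2(Δeast, Δnorth) mod 360° = 14.29° ≈ 014°.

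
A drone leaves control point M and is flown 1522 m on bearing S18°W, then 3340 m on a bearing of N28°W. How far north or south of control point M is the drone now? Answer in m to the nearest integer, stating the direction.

Leg 1 (S18°W, 1522 m): east 1522 sin 198° = -470.32, north 1522 cos 198° = -1447.51
Leg 2 (N28°W, 3340 m): east 3340 sin 332° = -1568.04, north 3340 cos 332° = 2949.04
Net north component: 1501.54 m.

1502 m north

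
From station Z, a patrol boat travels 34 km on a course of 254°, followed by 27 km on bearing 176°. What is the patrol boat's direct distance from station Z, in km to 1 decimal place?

Leg 1 (254°, 34 km): east 34 sin 254° = -32.68, north 34 cos 254° = -9.37
Leg 2 (176°, 27 km): east 27 sin 176° = 1.88, north 27 cos 176° = -26.93
Net: -30.80 east, -36.31 north. Distance = √((-30.80)² + (-36.31)²) = 47.610 km.

47.6 km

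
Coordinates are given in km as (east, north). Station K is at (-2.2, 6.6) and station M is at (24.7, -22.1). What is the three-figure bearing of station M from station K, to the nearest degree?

137°

Δeast = 24.7 − -2.2 = 26.90; Δnorth = -22.1 − 6.6 = -28.70.
Bearing = atan2(Δeast, Δnorth) mod 360° = 136.85° ≈ 137°.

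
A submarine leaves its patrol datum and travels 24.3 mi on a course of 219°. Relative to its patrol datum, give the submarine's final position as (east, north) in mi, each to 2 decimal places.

Leg 1 (219°, 24.3 mi): east 24.3 sin 219° = -15.29, north 24.3 cos 219° = -18.88
Summing: -15.29 mi east, -18.88 mi north → (-15.29, -18.88).

(-15.29, -18.88)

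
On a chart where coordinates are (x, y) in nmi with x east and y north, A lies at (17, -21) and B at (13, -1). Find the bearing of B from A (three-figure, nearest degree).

349°

Δeast = 13 − 17 = -4.00; Δnorth = -1 − -21 = 20.00.
Bearing = atan2(Δeast, Δnorth) mod 360° = 348.69° ≈ 349°.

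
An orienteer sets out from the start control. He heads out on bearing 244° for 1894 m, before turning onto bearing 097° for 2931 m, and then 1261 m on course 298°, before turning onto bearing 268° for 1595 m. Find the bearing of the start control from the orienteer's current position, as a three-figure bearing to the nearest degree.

067°

Leg 1 (244°, 1894 m): east 1894 sin 244° = -1702.32, north 1894 cos 244° = -830.27
Leg 2 (097°, 2931 m): east 2931 sin 97° = 2909.15, north 2931 cos 97° = -357.20
Leg 3 (298°, 1261 m): east 1261 sin 298° = -1113.40, north 1261 cos 298° = 592.00
Leg 4 (268°, 1595 m): east 1595 sin 268° = -1594.03, north 1595 cos 268° = -55.66
Net displacement: -1500.59 east, -651.14 north. Direction back to start is (1500.59, 651.14): bearing = atan2(1500.59, 651.14) mod 360° = 66.54° ≈ 067°.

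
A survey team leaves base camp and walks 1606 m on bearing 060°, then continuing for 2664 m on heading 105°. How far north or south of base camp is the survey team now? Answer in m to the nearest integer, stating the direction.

Leg 1 (060°, 1606 m): east 1606 sin 60° = 1390.84, north 1606 cos 60° = 803.00
Leg 2 (105°, 2664 m): east 2664 sin 105° = 2573.23, north 2664 cos 105° = -689.49
Net north component: 113.51 m.

114 m north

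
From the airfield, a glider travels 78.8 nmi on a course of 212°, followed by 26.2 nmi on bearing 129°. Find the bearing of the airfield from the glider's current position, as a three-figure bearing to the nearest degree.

Leg 1 (212°, 78.8 nmi): east 78.8 sin 212° = -41.76, north 78.8 cos 212° = -66.83
Leg 2 (129°, 26.2 nmi): east 26.2 sin 129° = 20.36, north 26.2 cos 129° = -16.49
Net displacement: -21.40 east, -83.31 north. Direction back to start is (21.40, 83.31): bearing = atan2(21.40, 83.31) mod 360° = 14.40° ≈ 014°.

014°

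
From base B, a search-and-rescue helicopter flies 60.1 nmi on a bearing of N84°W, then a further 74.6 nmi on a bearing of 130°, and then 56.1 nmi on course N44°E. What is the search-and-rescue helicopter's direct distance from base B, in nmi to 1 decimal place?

Leg 1 (N84°W, 60.1 nmi): east 60.1 sin 276° = -59.77, north 60.1 cos 276° = 6.28
Leg 2 (130°, 74.6 nmi): east 74.6 sin 130° = 57.15, north 74.6 cos 130° = -47.95
Leg 3 (N44°E, 56.1 nmi): east 56.1 sin 44° = 38.97, north 56.1 cos 44° = 40.35
Net: 36.35 east, -1.31 north. Distance = √((36.35)² + (-1.31)²) = 36.370 nmi.

36.4 nmi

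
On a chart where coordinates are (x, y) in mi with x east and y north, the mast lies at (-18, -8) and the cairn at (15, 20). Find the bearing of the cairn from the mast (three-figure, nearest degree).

050°

Δeast = 15 − -18 = 33.00; Δnorth = 20 − -8 = 28.00.
Bearing = atan2(Δeast, Δnorth) mod 360° = 49.69° ≈ 050°.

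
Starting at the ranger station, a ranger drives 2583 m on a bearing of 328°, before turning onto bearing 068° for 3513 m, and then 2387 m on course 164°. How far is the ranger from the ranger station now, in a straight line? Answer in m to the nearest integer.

Leg 1 (328°, 2583 m): east 2583 sin 328° = -1368.78, north 2583 cos 328° = 2190.51
Leg 2 (068°, 3513 m): east 3513 sin 68° = 3257.20, north 3513 cos 68° = 1315.99
Leg 3 (164°, 2387 m): east 2387 sin 164° = 657.95, north 2387 cos 164° = -2294.53
Net: 2546.36 east, 1211.97 north. Distance = √((2546.36)² + (1211.97)²) = 2820.076 m.

2820 m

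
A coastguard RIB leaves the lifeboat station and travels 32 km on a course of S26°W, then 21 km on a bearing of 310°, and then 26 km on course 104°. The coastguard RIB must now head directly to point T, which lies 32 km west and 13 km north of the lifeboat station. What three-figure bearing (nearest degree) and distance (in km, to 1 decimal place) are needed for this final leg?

Leg 1 (S26°W, 32 km): east 32 sin 206° = -14.03, north 32 cos 206° = -28.76
Leg 2 (310°, 21 km): east 21 sin 310° = -16.09, north 21 cos 310° = 13.50
Leg 3 (104°, 26 km): east 26 sin 104° = 25.23, north 26 cos 104° = -6.29
Current position: (-4.89, -21.55). Target: (-32, 13). Remaining: Δeast = -27.11, Δnorth = 34.55.
Bearing = atan2(-27.11, 34.55) mod 360° = 321.88°; distance = √((-27.11)² + (34.55)²) = 43.920 km.

322°, 43.9 km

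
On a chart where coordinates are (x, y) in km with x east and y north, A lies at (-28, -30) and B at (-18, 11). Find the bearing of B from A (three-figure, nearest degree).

014°

Δeast = -18 − -28 = 10.00; Δnorth = 11 − -30 = 41.00.
Bearing = atan2(Δeast, Δnorth) mod 360° = 13.71° ≈ 014°.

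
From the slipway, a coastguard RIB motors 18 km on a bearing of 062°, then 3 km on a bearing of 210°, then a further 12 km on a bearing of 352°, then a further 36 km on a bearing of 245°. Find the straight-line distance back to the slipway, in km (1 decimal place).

Leg 1 (062°, 18 km): east 18 sin 62° = 15.89, north 18 cos 62° = 8.45
Leg 2 (210°, 3 km): east 3 sin 210° = -1.50, north 3 cos 210° = -2.60
Leg 3 (352°, 12 km): east 12 sin 352° = -1.67, north 12 cos 352° = 11.88
Leg 4 (245°, 36 km): east 36 sin 245° = -32.63, north 36 cos 245° = -15.21
Net: -19.90 east, 2.52 north. Distance = √((-19.90)² + (2.52)²) = 20.063 km.

20.1 km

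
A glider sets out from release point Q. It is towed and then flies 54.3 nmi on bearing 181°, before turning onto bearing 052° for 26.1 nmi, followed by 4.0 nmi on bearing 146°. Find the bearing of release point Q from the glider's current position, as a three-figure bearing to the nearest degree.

332°

Leg 1 (181°, 54.3 nmi): east 54.3 sin 181° = -0.95, north 54.3 cos 181° = -54.29
Leg 2 (052°, 26.1 nmi): east 26.1 sin 52° = 20.57, north 26.1 cos 52° = 16.07
Leg 3 (146°, 4.0 nmi): east 4.0 sin 146° = 2.24, north 4.0 cos 146° = -3.32
Net displacement: 21.86 east, -41.54 north. Direction back to start is (-21.86, 41.54): bearing = atan2(-21.86, 41.54) mod 360° = 332.25° ≈ 332°.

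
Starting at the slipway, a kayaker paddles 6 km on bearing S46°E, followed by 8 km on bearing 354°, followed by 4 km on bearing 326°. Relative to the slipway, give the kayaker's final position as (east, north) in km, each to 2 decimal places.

(1.24, 7.10)

Leg 1 (S46°E, 6 km): east 6 sin 134° = 4.32, north 6 cos 134° = -4.17
Leg 2 (354°, 8 km): east 8 sin 354° = -0.84, north 8 cos 354° = 7.96
Leg 3 (326°, 4 km): east 4 sin 326° = -2.24, north 4 cos 326° = 3.32
Summing: 1.24 km east, 7.10 km north → (1.24, 7.10).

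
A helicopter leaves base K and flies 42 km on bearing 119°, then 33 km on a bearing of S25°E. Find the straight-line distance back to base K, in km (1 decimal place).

Leg 1 (119°, 42 km): east 42 sin 119° = 36.73, north 42 cos 119° = -20.36
Leg 2 (S25°E, 33 km): east 33 sin 155° = 13.95, north 33 cos 155° = -29.91
Net: 50.68 east, -50.27 north. Distance = √((50.68)² + (-50.27)²) = 71.383 km.

71.4 km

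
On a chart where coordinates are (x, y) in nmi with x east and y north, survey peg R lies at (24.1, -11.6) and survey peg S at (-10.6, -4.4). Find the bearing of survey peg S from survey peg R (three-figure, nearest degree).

282°

Δeast = -10.6 − 24.1 = -34.70; Δnorth = -4.4 − -11.6 = 7.20.
Bearing = atan2(Δeast, Δnorth) mod 360° = 281.72° ≈ 282°.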